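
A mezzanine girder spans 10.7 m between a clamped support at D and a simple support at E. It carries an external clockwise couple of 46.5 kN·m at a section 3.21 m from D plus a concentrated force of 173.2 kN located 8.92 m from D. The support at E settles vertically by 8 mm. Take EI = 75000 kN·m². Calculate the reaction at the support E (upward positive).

R_E = 132.2 kN

Remove the prop at E; the released (primary) structure is a cantilever built in at D.
Free-end deflection of the primary structure under the applied loading (downward +):
  clockwise couple 46.5 at a = 3.21: M₀a(2L − a)/(2EI) = 1358/EI
  point load 173.2 at a = 8.92: Pa²(3L − a)/(6EI) = 53240/EI
  δ_0 = 54598/EI
Tip deflection under a unit load at E: L³/(3EI) = 408.3/EI.
With EI = 75000 kN·m²: δ_0 = 0.72797 m and δ_{EE} = 0.005445 m/kN.
Compatibility — the beam at E must follow the support down by 0.008 m: δ_0 − R_E·δ_{EE} = 0.008, so R_E = (0.72797 − 0.008)/0.005445 = 132.2 kN.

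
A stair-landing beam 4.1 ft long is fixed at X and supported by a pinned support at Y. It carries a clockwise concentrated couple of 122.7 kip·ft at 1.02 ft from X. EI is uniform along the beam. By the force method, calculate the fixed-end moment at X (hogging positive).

M_X = 42.52 kip·ft

Remove the prop at Y; the released (primary) structure is a cantilever built in at X.
Free-end deflection of the primary structure under the applied loading (downward +):
  clockwise couple 122.7 at a = 1.02: M₀a(2L − a)/(2EI) = 449.3/EI
Tip deflection under a unit load at Y: L³/(3EI) = 22.97/EI.
The prop prevents deflection at Y: R_Y = δ_0/δ_{YY} = 449.3/22.97 = 19.56 kip.
Moment equilibrium about X: M_X = Σ(load moments about X) − R_Y·L = 122.7 − 19.56×4.1 = 42.52 kip·ft.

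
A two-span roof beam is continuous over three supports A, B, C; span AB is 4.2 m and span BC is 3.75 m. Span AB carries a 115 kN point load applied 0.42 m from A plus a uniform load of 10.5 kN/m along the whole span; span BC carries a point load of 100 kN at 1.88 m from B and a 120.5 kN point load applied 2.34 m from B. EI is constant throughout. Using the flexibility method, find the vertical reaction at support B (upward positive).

Release continuity at B by inserting a hinge; the redundant is the internal moment M_B. The primary structure is two simply-supported spans AB and BC.
Discontinuity in slope at B on the released structure — sum the simple-span end rotations:
  span AB: point load 115 at a = 0.42: Pab(L + a)/(6LEI) = 33.47/EI
  span AB: UDL 10.5: wL³/(24EI) = 32.41/EI
  span BC: point load 100 at a = 1.88: Pab(L + b)/(6LEI) = 87.81/EI
  span BC: point load 120.5 at a = 2.34: Pab(L + b)/(6LEI) = 91.18/EI
  relative rotation θ_0 = (65.89 + 179)/EI = 244.9/EI
A unit hogging moment at B produces rotation L₁/(3EI) + L₂/(3EI) = 2.65/EI.
Slope continuity at B: θ_0 = M_B·2.65/EI, so M_B = 244.9/2.65 = 92.41 kN·m (hogging).
Span AB, ΣM about A with M_B applied at B: R_B^{AB}·4.2 = 140.9 + 92.41, so R_B^{AB} = 55.55 kN and R_A = 159.1 − 55.55 = 103.5 kN.
Span BC, ΣM about C: R_B^{BC}·3.75 = 356.9 + 92.41, so R_B^{BC} = 119.8 kN and R_C = 220.5 − 119.8 = 100.7 kN.
R_B = 55.55 + 119.8 = 175.4 kN.

R_B = 175.4 kN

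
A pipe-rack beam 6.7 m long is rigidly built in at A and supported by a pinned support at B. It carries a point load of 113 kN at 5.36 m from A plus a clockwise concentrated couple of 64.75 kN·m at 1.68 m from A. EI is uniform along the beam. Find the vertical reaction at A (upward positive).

Release the roller at B. Primary structure: cantilever fixed at A.
Deflection at B on the released cantilever, summing each load's contribution:
  point load 113 at a = 5.36: Pa²(3L − a)/(6EI) = 7975/EI
  clockwise couple 64.75 at a = 1.68: M₀a(2L − a)/(2EI) = 637.5/EI
  δ_0 = 8613/EI
Flexibility coefficient — unit upward force at B: δ_{BB} = L³/(3EI) = 100.3/EI.
The prop prevents deflection at B: R_B = δ_0/δ_{BB} = 8613/100.3 = 85.91 kN.
Vertical equilibrium: R_A = ΣP − R_B = 113 − 85.91 = 27.09 kN.

R_A = 27.09 kN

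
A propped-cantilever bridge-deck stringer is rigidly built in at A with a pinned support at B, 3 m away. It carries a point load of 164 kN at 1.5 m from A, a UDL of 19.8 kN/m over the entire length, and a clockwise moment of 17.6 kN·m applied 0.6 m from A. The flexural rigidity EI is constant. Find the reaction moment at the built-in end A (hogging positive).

M_A = 122.6 kN·m

Remove the prop at B; the released (primary) structure is a cantilever built in at A.
Free-end deflection of the primary structure under the applied loading (downward +):
  point load 164 at a = 1.5: Pa²(3L − a)/(6EI) = 461.2/EI
  UDL 19.8: wL⁴/(8EI) = 200.5/EI
  clockwise couple 17.6 at a = 0.6: M₀a(2L − a)/(2EI) = 28.51/EI
  δ_0 = 690.2/EI
Flexibility coefficient — unit upward force at B: δ_{BB} = L³/(3EI) = 9/EI.
The prop prevents deflection at B: R_B = δ_0/δ_{BB} = 690.2/9 = 76.69 kN.
Moment equilibrium about A: M_A = Σ(load moments about A) − R_B·L = 352.7 − 76.69×3 = 122.6 kN·m.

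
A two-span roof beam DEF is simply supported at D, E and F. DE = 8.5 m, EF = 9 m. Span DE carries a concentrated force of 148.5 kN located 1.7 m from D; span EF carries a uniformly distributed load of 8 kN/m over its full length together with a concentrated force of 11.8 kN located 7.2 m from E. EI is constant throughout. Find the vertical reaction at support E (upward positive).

Take M_E as the redundant. Released structure: two simple spans DE and EF with a hinge at E.
Rotations at E on the released spans (each span's end-slope, ×1/EI):
  span DE: point load 148.5 at a = 1.7: Pab(L + a)/(6LEI) = 343.3/EI
  span EF: UDL 8: wL³/(24EI) = 243/EI
  span EF: point load 11.8 at a = 7.2: Pab(L + b)/(6LEI) = 30.59/EI
  relative rotation θ_0 = (343.3 + 273.6)/EI = 616.9/EI
A unit hogging moment at E produces rotation L₁/(3EI) + L₂/(3EI) = 5.833/EI.
Compatibility: M_E·(L₁+L₂)/(3EI) = θ_0, giving M_E = 105.8 kN·m (hogging).
Span DE, ΣM about D with M_E applied at E: R_E^{DE}·8.5 = 252.4 + 105.8, so R_E^{DE} = 42.14 kN and R_D = 148.5 − 42.14 = 106.4 kN.
Span EF, ΣM about F: R_E^{EF}·9 = 345.2 + 105.8, so R_E^{EF} = 50.11 kN and R_F = 83.8 − 50.11 = 33.69 kN.
R_E = 42.14 + 50.11 = 92.25 kN.

R_E = 92.25 kN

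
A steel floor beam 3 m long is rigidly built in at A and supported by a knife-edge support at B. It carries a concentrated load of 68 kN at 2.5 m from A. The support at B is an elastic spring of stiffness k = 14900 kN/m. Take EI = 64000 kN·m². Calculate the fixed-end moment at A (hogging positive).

M_A = 66.11 kN·m

Remove the prop at B; the released (primary) structure is a cantilever built in at A.
Free-end deflection of the primary structure under the applied loading (downward +):
  point load 68 at a = 2.5: Pa²(3L − a)/(6EI) = 460.4/EI
Flexibility coefficient — unit upward force at B: δ_{BB} = L³/(3EI) = 9/EI.
With EI = 64000 kN·m²: δ_0 = 0.007194 m and δ_{BB} = 0.000141 m/kN.
Compatibility — the spring shortens by R_B/k under the reaction it provides: δ_0 − R_B·δ_{BB} = R_B/k. With 1/k = 0.000067 m/kN, R_B = δ_0 / (δ_{BB} + 1/k) = 0.007194 / (0.000141 + 0.000067) = 34.63 kN.
Moment equilibrium about A: M_A = Σ(load moments about A) − R_B·L = 170 − 34.63×3 = 66.11 kN·m.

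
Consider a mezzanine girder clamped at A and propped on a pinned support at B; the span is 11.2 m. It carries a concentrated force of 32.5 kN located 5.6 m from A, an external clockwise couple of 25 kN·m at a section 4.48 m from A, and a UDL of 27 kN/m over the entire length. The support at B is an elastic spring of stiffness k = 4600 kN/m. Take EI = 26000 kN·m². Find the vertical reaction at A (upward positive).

Remove the prop at B; the released (primary) structure is a cantilever built in at A.
Free-end deflection of the primary structure under the applied loading (downward +):
  point load 32.5 at a = 5.6: Pa²(3L − a)/(6EI) = 4756/EI
  clockwise couple 25 at a = 4.48: M₀a(2L − a)/(2EI) = 1004/EI
  UDL 27: wL⁴/(8EI) = 53106/EI
  δ_0 = 58866/EI
Flexibility coefficient — unit upward force at B: δ_{BB} = L³/(3EI) = 468.3/EI.
With EI = 26000 kN·m²: δ_0 = 2.2641 m and δ_{BB} = 0.018012 m/kN.
Compatibility — the spring shortens by R_B/k under the reaction it provides: δ_0 − R_B·δ_{BB} = R_B/k. With 1/k = 0.000217 m/kN, R_B = δ_0 / (δ_{BB} + 1/k) = 2.2641 / (0.018012 + 0.000217) = 124.2 kN.
Vertical equilibrium: R_A = ΣP − R_B = 334.9 − 124.2 = 210.7 kN.

R_A = 210.7 kN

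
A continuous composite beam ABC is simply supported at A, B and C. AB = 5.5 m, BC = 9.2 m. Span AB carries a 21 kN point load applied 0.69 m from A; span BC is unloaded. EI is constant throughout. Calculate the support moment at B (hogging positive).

M_B = 2.668 kN·m

Release continuity at B by inserting a hinge; the redundant is the internal moment M_B. The primary structure is two simply-supported spans AB and BC.
Discontinuity in slope at B on the released structure — sum the simple-span end rotations:
  span AB: point load 21 at a = 0.69: Pab(L + a)/(6LEI) = 13.07/EI
  relative rotation θ_0 = (13.07 + 0)/EI = 13.07/EI
A unit hogging moment at B produces rotation L₁/(3EI) + L₂/(3EI) = 4.9/EI.
Slope continuity at B: θ_0 = M_B·4.9/EI, so M_B = 13.07/4.9 = 2.668 kN·m (hogging).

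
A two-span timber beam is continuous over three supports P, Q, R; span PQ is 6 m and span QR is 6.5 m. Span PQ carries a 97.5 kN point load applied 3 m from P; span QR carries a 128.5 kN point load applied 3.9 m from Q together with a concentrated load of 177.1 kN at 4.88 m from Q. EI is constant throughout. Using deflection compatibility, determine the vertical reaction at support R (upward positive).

R_R = 180 kN

Take M_Q as the redundant. Released structure: two simple spans PQ and QR with a hinge at Q.
End slopes at the hinge Q, treating each span as simply supported:
  span PQ: point load 97.5 at a = 3: Pab(L + a)/(6LEI) = 219.4/EI
  span QR: point load 128.5 at a = 3.9: Pab(L + b)/(6LEI) = 304/EI
  span QR: point load 177.1 at a = 4.88: Pab(L + b)/(6LEI) = 291.5/EI
  relative rotation θ_0 = (219.4 + 595.5)/EI = 814.9/EI
A unit hogging moment at Q produces rotation L₁/(3EI) + L₂/(3EI) = 4.167/EI.
Compatibility: M_Q·(L₁+L₂)/(3EI) = θ_0, giving M_Q = 195.6 kN·m (hogging).
Span QR, ΣM about R: R_Q^{QR}·6.5 = 621 + 195.6, so R_Q^{QR} = 125.6 kN and R_R = 305.6 − 125.6 = 180 kN.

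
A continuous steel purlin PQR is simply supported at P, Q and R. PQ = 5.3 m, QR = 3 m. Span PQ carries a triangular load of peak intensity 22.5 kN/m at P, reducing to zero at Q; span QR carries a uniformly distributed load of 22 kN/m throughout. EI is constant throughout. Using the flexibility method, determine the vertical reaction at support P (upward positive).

Release continuity at Q by inserting a hinge; the redundant is the internal moment M_Q. The primary structure is two simply-supported spans PQ and QR.
Rotations at Q on the released spans (each span's end-slope, ×1/EI):
  span PQ: triangular load, peak 22.5: 7w₀L³/(360EI) = 65.13/EI
  span QR: UDL 22: wL³/(24EI) = 24.75/EI
  relative rotation θ_0 = (65.13 + 24.75)/EI = 89.88/EI
A unit hogging moment at Q produces rotation L₁/(3EI) + L₂/(3EI) = 2.767/EI.
Slope continuity at Q: θ_0 = M_Q·2.767/EI, so M_Q = 89.88/2.767 = 32.49 kN·m (hogging).
Span PQ, ΣM about P with M_Q applied at Q: R_Q^{PQ}·5.3 = 105.3 + 32.49, so R_Q^{PQ} = 26 kN and R_P = 59.62 − 26 = 33.62 kN.

R_P = 33.62 kN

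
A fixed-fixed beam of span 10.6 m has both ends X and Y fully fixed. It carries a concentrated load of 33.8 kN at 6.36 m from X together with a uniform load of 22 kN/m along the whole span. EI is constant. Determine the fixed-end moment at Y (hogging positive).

Release both end moments; the primary structure is a simply-supported span XY with redundants M_X and M_Y.
End rotations of the released simple span under the applied load (×1/EI):
  at X: point load 33.8 at a = 6.36: Pab(L + b)/(6LEI) = 212.7/EI
  at Y: point load 33.8 at a = 6.36: Pab(L + a)/(6LEI) = 243.1/EI
  at X: UDL 22: wL³/(24EI) = 1092/EI
  at Y: UDL 22: wL³/(24EI) = 1092/EI
  θ_X0 = 1304/EI,  θ_Y0 = 1335/EI
Flexibility coefficients: a unit moment at one end gives L/(3EI) there and L/(6EI) at the far end, so f₁₁ = f₂₂ = 3.533/EI and f₁₂ = f₂₁ = 1.767/EI.
Compatibility — zero rotation at each built-in end:
  3.533 M_X + 1.767 M_Y = 1304
  1.767 M_X + 3.533 M_Y = 1335
Solving the pair gives M_X = 240.4 kN·m and M_Y = 257.6 kN·m (hogging).

M_Y = 257.6 kN·m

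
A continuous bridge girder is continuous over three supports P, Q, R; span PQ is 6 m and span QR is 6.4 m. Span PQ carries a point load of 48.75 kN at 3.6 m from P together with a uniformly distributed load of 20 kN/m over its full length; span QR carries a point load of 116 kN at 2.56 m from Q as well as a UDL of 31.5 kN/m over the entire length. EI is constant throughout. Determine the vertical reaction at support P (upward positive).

R_P = 41.58 kN

Insert a hinge at Q; M_Q is the redundant, and each span becomes simply supported.
Discontinuity in slope at Q on the released structure — sum the simple-span end rotations:
  span PQ: point load 48.75 at a = 3.6: Pab(L + a)/(6LEI) = 112.3/EI
  span PQ: UDL 20: wL³/(24EI) = 180/EI
  span QR: point load 116 at a = 2.56: Pab(L + b)/(6LEI) = 304.1/EI
  span QR: UDL 31.5: wL³/(24EI) = 344.1/EI
  relative rotation θ_0 = (292.3 + 648.2)/EI = 940.5/EI
A unit hogging moment at Q produces rotation L₁/(3EI) + L₂/(3EI) = 4.133/EI.
Compatibility: M_Q·(L₁+L₂)/(3EI) = θ_0, giving M_Q = 227.5 kN·m (hogging).
Span PQ, ΣM about P with M_Q applied at Q: R_Q^{PQ}·6 = 535.5 + 227.5, so R_Q^{PQ} = 127.2 kN and R_P = 168.8 − 127.2 = 41.58 kN.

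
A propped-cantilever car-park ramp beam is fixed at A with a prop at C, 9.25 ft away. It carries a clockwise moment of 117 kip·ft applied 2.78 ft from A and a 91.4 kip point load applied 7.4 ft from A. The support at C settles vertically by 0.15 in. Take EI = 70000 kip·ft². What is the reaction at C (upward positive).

R_C = 70.72 kip

Take the reaction at C as the redundant and release it; the primary structure is a cantilever fixed at A.
Downward deflection at the released point C due to the loads:
  clockwise couple 117 at a = 2.78: M₀a(2L − a)/(2EI) = 2557/EI
  point load 91.4 at a = 7.4: Pa²(3L − a)/(6EI) = 16976/EI
  δ_0 = 19532/EI
Tip deflection under a unit load at C: L³/(3EI) = 263.8/EI.
With EI = 70000 kip·ft²: δ_0 = 0.27903 ft and δ_{CC} = 0.003769 ft/kip.
Compatibility — the beam at C must follow the support down by 0.0125 ft: δ_0 − R_C·δ_{CC} = 0.0125, so R_C = (0.27903 − 0.0125)/0.003769 = 70.72 kip.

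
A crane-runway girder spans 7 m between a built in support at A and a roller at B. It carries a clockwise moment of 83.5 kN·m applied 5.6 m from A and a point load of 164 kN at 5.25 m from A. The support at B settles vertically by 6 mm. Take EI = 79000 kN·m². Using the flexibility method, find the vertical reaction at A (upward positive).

R_A = 47.19 kN

Take the reaction at B as the redundant and release it; the primary structure is a cantilever fixed at A.
Primary-structure tip deflection at B by superposition:
  clockwise couple 83.5 at a = 5.6: M₀a(2L − a)/(2EI) = 1964/EI
  point load 164 at a = 5.25: Pa²(3L − a)/(6EI) = 11866/EI
  δ_0 = 13830/EI
Tip deflection under a unit load at B: L³/(3EI) = 114.3/EI.
With EI = 79000 kN·m²: δ_0 = 0.17506 m and δ_{BB} = 0.001447 m/kN.
Compatibility — the beam at B must follow the support down by 0.006 m: δ_0 − R_B·δ_{BB} = 0.006, so R_B = (0.17506 − 0.006)/0.001447 = 116.8 kN.
Vertical equilibrium: R_A = ΣP − R_B = 164 − 116.8 = 47.19 kN.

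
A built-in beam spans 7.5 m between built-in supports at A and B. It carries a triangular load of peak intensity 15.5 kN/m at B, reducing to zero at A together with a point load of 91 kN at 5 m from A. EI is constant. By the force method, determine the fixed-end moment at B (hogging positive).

Release both end moments; the primary structure is a simply-supported span AB with redundants M_A and M_B.
Simple-span end rotations at A and B under the given loads:
  at A: triangular load, peak 15.5: 7w₀L³/(360EI) = 127.1/EI
  at B: triangular load, peak 15.5: w₀L³/(45EI) = 145.3/EI
  at A: point load 91 at a = 5: Pab(L + b)/(6LEI) = 252.8/EI
  at B: point load 91 at a = 5: Pab(L + a)/(6LEI) = 316/EI
  θ_A0 = 379.9/EI,  θ_B0 = 461.3/EI
Flexibility coefficients: a unit moment at one end gives L/(3EI) there and L/(6EI) at the far end, so f₁₁ = f₂₂ = 2.5/EI and f₁₂ = f₂₁ = 1.25/EI.
Compatibility — zero rotation at each built-in end:
  2.5 M_A + 1.25 M_B = 379.9
  1.25 M_A + 2.5 M_B = 461.3
Solving the pair gives M_A = 79.62 kN·m and M_B = 144.7 kN·m (hogging).

M_B = 144.7 kN·m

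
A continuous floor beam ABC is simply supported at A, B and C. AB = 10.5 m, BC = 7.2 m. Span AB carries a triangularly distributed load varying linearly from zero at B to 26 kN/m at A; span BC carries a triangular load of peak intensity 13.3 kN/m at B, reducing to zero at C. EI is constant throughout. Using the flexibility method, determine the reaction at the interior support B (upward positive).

Take M_B as the redundant. Released structure: two simple spans AB and BC with a hinge at B.
Rotations at B on the released spans (each span's end-slope, ×1/EI):
  span AB: triangular load, peak 26: 7w₀L³/(360EI) = 585.2/EI
  span BC: triangular load, peak 13.3: w₀L³/(45EI) = 110.3/EI
  relative rotation θ_0 = (585.2 + 110.3)/EI = 695.6/EI
A unit hogging moment at B produces rotation L₁/(3EI) + L₂/(3EI) = 5.9/EI.
Compatibility: M_B·(L₁+L₂)/(3EI) = θ_0, giving M_B = 117.9 kN·m (hogging).
Span AB, ΣM about A with M_B applied at B: R_B^{AB}·10.5 = 477.8 + 117.9, so R_B^{AB} = 56.73 kN and R_A = 136.5 − 56.73 = 79.77 kN.
Span BC, ΣM about C: R_B^{BC}·7.2 = 229.8 + 117.9, so R_B^{BC} = 48.29 kN and R_C = 47.88 − 48.29 = -0.4138 kN.
R_B = 56.73 + 48.29 = 105 kN.

R_B = 105 kN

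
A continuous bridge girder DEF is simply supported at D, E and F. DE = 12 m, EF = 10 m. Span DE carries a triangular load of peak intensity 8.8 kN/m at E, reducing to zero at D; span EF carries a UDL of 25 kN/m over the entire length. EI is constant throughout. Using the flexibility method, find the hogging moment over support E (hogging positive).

M_E = 188.1 kN·m

Insert a hinge at E; M_E is the redundant, and each span becomes simply supported.
End slopes at the hinge E, treating each span as simply supported:
  span DE: triangular load, peak 8.8: w₀L³/(45EI) = 337.9/EI
  span EF: UDL 25: wL³/(24EI) = 1042/EI
  relative rotation θ_0 = (337.9 + 1042)/EI = 1380/EI
A unit hogging moment at E produces rotation L₁/(3EI) + L₂/(3EI) = 7.333/EI.
Slope continuity at E: θ_0 = M_E·7.333/EI, so M_E = 1380/7.333 = 188.1 kN·m (hogging).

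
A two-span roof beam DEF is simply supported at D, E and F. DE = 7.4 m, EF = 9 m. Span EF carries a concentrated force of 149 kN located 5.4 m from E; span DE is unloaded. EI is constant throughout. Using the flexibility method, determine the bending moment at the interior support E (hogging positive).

M_E = 123.6 kN·m

Release continuity at E by inserting a hinge; the redundant is the internal moment M_E. The primary structure is two simply-supported spans DE and EF.
End slopes at the hinge E, treating each span as simply supported:
  span EF: point load 149 at a = 5.4: Pab(L + b)/(6LEI) = 675.9/EI
  relative rotation θ_0 = (0 + 675.9)/EI = 675.9/EI
A unit hogging moment at E produces rotation L₁/(3EI) + L₂/(3EI) = 5.467/EI.
Slope continuity at E: θ_0 = M_E·5.467/EI, so M_E = 675.9/5.467 = 123.6 kN·m (hogging).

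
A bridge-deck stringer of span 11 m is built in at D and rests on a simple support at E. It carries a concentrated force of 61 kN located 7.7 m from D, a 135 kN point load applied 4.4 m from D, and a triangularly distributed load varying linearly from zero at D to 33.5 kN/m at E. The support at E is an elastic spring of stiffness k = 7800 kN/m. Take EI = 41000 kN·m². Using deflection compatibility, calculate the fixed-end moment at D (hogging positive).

M_D = 634.3 kN·m

Take the reaction at E as the redundant and release it; the primary structure is a cantilever fixed at D.
Primary-structure tip deflection at E by superposition:
  point load 61 at a = 7.7: Pa²(3L − a)/(6EI) = 15250/EI
  point load 135 at a = 4.4: Pa²(3L − a)/(6EI) = 12458/EI
  triangular load, peak 33.5 at the free end: 11w₀L⁴/(120EI) = 44960/EI
  δ_0 = 72669/EI
Flexibility coefficient — unit upward force at E: δ_{EE} = L³/(3EI) = 443.7/EI.
With EI = 41000 kN·m²: δ_0 = 1.7724 m and δ_{EE} = 0.010821 m/kN.
Compatibility — the spring shortens by R_E/k under the reaction it provides: δ_0 − R_E·δ_{EE} = R_E/k. With 1/k = 0.000128 m/kN, R_E = δ_0 / (δ_{EE} + 1/k) = 1.7724 / (0.010821 + 0.000128) = 161.9 kN.
Moment equilibrium about D: M_D = Σ(load moments about D) − R_E·L = 2415 − 161.9×11 = 634.3 kN·m.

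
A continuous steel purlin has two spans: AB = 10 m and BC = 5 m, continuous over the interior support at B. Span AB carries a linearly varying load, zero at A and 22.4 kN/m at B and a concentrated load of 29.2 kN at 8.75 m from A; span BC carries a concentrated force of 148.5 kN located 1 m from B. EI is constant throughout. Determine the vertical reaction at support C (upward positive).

Take M_B as the redundant. Released structure: two simple spans AB and BC with a hinge at B.
Discontinuity in slope at B on the released structure — sum the simple-span end rotations:
  span AB: triangular load, peak 22.4: w₀L³/(45EI) = 497.8/EI
  span AB: point load 29.2 at a = 8.75: Pab(L + a)/(6LEI) = 99.8/EI
  span BC: point load 148.5 at a = 1: Pab(L + b)/(6LEI) = 178.2/EI
  relative rotation θ_0 = (597.6 + 178.2)/EI = 775.8/EI
A unit hogging moment at B produces rotation L₁/(3EI) + L₂/(3EI) = 5/EI.
Compatibility: M_B·(L₁+L₂)/(3EI) = θ_0, giving M_B = 155.2 kN·m (hogging).
Span BC, ΣM about C: R_B^{BC}·5 = 594 + 155.2, so R_B^{BC} = 149.8 kN and R_C = 148.5 − 149.8 = -1.331 kN.

R_C = -1.331 kN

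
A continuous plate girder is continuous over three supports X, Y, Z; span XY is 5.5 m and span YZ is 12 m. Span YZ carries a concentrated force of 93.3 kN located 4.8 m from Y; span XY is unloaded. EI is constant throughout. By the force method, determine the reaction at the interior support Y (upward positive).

Insert a hinge at Y; M_Y is the redundant, and each span becomes simply supported.
Rotations at Y on the released spans (each span's end-slope, ×1/EI):
  span YZ: point load 93.3 at a = 4.8: Pab(L + b)/(6LEI) = 859.9/EI
  relative rotation θ_0 = (0 + 859.9)/EI = 859.9/EI
A unit hogging moment at Y produces rotation L₁/(3EI) + L₂/(3EI) = 5.833/EI.
Slope continuity at Y: θ_0 = M_Y·5.833/EI, so M_Y = 859.9/5.833 = 147.4 kN·m (hogging).
Span XY, ΣM about X with M_Y applied at Y: R_Y^{XY}·5.5 = 0 + 147.4, so R_Y^{XY} = 26.8 kN and R_X = 0 − 26.8 = -26.8 kN.
Span YZ, ΣM about Z: R_Y^{YZ}·12 = 671.8 + 147.4, so R_Y^{YZ} = 68.26 kN and R_Z = 93.3 − 68.26 = 25.04 kN.
R_Y = 26.8 + 68.26 = 95.06 kN.

R_Y = 95.06 kN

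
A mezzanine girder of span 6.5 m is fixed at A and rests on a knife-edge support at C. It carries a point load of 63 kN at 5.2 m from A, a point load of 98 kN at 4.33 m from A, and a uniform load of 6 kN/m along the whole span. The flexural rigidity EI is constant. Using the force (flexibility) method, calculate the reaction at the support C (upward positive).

R_C = 109.7 kN

Take the reaction at C as the redundant and release it; the primary structure is a cantilever fixed at A.
Free-end deflection of the primary structure under the applied loading (downward +):
  point load 63 at a = 5.2: Pa²(3L − a)/(6EI) = 4060/EI
  point load 98 at a = 4.33: Pa²(3L − a)/(6EI) = 4646/EI
  UDL 6: wL⁴/(8EI) = 1339/EI
  δ_0 = 10044/EI
Flexibility coefficient — unit upward force at C: δ_{CC} = L³/(3EI) = 91.54/EI.
The prop prevents deflection at C: R_C = δ_0/δ_{CC} = 10044/91.54 = 109.7 kN.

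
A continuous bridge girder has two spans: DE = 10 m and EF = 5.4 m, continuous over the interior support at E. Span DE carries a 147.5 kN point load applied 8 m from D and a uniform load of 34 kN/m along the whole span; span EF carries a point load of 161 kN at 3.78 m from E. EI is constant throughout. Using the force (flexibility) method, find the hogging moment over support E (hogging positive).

M_E = 455.5 kN·m

Insert a hinge at E; M_E is the redundant, and each span becomes simply supported.
Discontinuity in slope at E on the released structure — sum the simple-span end rotations:
  span DE: point load 147.5 at a = 8: Pab(L + a)/(6LEI) = 708/EI
  span DE: UDL 34: wL³/(24EI) = 1417/EI
  span EF: point load 161 at a = 3.78: Pab(L + b)/(6LEI) = 213.6/EI
  relative rotation θ_0 = (2125 + 213.6)/EI = 2338/EI
A unit hogging moment at E produces rotation L₁/(3EI) + L₂/(3EI) = 5.133/EI.
Slope continuity at E: θ_0 = M_E·5.133/EI, so M_E = 2338/5.133 = 455.5 kN·m (hogging).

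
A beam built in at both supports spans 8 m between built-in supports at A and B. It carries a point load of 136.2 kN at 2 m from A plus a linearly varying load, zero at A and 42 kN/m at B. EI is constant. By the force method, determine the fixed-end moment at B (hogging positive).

Release both end moments; the primary structure is a simply-supported span AB with redundants M_A and M_B.
Simple-span end rotations at A and B under the given loads:
  at A: point load 136.2 at a = 2: Pab(L + b)/(6LEI) = 476.7/EI
  at B: point load 136.2 at a = 2: Pab(L + a)/(6LEI) = 340.5/EI
  at A: triangular load, peak 42: 7w₀L³/(360EI) = 418.1/EI
  at B: triangular load, peak 42: w₀L³/(45EI) = 477.9/EI
  θ_A0 = 894.8/EI,  θ_B0 = 818.4/EI
Flexibility coefficients: a unit moment at one end gives L/(3EI) there and L/(6EI) at the far end, so f₁₁ = f₂₂ = 2.667/EI and f₁₂ = f₂₁ = 1.333/EI.
Compatibility — zero rotation at each built-in end:
  2.667 M_A + 1.333 M_B = 894.8
  1.333 M_A + 2.667 M_B = 818.4
Solving the pair gives M_A = 242.8 kN·m and M_B = 185.5 kN·m (hogging).

M_B = 185.5 kN·m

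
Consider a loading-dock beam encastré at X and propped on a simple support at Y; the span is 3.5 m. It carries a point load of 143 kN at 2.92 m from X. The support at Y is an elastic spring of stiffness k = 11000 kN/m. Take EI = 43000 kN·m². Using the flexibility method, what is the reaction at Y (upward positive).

Remove the prop at Y; the released (primary) structure is a cantilever built in at X.
Free-end deflection of the primary structure under the applied loading (downward +):
  point load 143 at a = 2.92: Pa²(3L − a)/(6EI) = 1540/EI
Flexibility coefficient — unit upward force at Y: δ_{YY} = L³/(3EI) = 14.29/EI.
With EI = 43000 kN·m²: δ_0 = 0.035822 m and δ_{YY} = 0.000332 m/kN.
Compatibility — the spring shortens by R_Y/k under the reaction it provides: δ_0 − R_Y·δ_{YY} = R_Y/k. With 1/k = 0.000091 m/kN, R_Y = δ_0 / (δ_{YY} + 1/k) = 0.035822 / (0.000332 + 0.000091) = 84.63 kN.

R_Y = 84.63 kN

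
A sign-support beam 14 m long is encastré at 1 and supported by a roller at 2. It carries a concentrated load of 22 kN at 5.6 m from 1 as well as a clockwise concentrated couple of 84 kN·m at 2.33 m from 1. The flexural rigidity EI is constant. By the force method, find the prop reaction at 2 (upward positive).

Remove the prop at 2; the released (primary) structure is a cantilever built in at 1.
Downward deflection at the released point 2 due to the loads:
  point load 22 at a = 5.6: Pa²(3L − a)/(6EI) = 4186/EI
  clockwise couple 84 at a = 2.33: M₀a(2L − a)/(2EI) = 2512/EI
  δ_0 = 6698/EI
Tip deflection under a unit load at 2: L³/(3EI) = 914.7/EI.
Compatibility at 2: δ_0 − R_2·δ_{22} = 0, so R_2 = 6698/914.7 = 7.322 kN.

R_2 = 7.322 kN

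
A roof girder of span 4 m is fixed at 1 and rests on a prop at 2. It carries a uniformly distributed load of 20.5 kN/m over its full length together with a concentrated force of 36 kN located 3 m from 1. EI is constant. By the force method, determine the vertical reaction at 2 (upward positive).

Choose R_2 as the redundant. The primary structure is the cantilever fixed at 1.
Downward deflection at the released point 2 due to the loads:
  UDL 20.5: wL⁴/(8EI) = 656/EI
  point load 36 at a = 3: Pa²(3L − a)/(6EI) = 486/EI
  δ_0 = 1142/EI
Tip deflection under a unit load at 2: L³/(3EI) = 21.33/EI.
The prop prevents deflection at 2: R_2 = δ_0/δ_{22} = 1142/21.33 = 53.53 kN.

R_2 = 53.53 kN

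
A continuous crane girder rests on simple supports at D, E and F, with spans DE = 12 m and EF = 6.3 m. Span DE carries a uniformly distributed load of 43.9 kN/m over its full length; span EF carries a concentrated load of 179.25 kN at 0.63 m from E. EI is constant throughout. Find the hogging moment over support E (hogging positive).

Take M_E as the redundant. Released structure: two simple spans DE and EF with a hinge at E.
Discontinuity in slope at E on the released structure — sum the simple-span end rotations:
  span DE: UDL 43.9: wL³/(24EI) = 3161/EI
  span EF: point load 179.25 at a = 0.63: Pab(L + b)/(6LEI) = 202.8/EI
  relative rotation θ_0 = (3161 + 202.8)/EI = 3364/EI
A unit hogging moment at E produces rotation L₁/(3EI) + L₂/(3EI) = 6.1/EI.
Slope continuity at E: θ_0 = M_E·6.1/EI, so M_E = 3364/6.1 = 551.4 kN·m (hogging).

M_E = 551.4 kN·m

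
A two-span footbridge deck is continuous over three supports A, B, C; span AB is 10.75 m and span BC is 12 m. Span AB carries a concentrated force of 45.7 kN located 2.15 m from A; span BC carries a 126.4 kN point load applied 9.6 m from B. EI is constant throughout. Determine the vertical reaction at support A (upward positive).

R_A = 27.34 kN

Insert a hinge at B; M_B is the redundant, and each span becomes simply supported.
End slopes at the hinge B, treating each span as simply supported:
  span AB: point load 45.7 at a = 2.15: Pab(L + a)/(6LEI) = 169/EI
  span BC: point load 126.4 at a = 9.6: Pab(L + b)/(6LEI) = 582.5/EI
  relative rotation θ_0 = (169 + 582.5)/EI = 751.4/EI
A unit hogging moment at B produces rotation L₁/(3EI) + L₂/(3EI) = 7.583/EI.
Compatibility: M_B·(L₁+L₂)/(3EI) = θ_0, giving M_B = 99.09 kN·m (hogging).
Span AB, ΣM about A with M_B applied at B: R_B^{AB}·10.75 = 98.25 + 99.09, so R_B^{AB} = 18.36 kN and R_A = 45.7 − 18.36 = 27.34 kN.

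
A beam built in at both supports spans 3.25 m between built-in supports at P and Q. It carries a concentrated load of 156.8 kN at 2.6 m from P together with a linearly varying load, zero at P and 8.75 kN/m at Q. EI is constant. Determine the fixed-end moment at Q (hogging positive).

M_Q = 69.85 kN·m

Take the two fixed-end moments M_P, M_Q as redundants; the released structure is the simple span PQ.
End rotations of the released simple span under the applied load (×1/EI):
  at P: point load 156.8 at a = 2.6: Pab(L + b)/(6LEI) = 53/EI
  at Q: point load 156.8 at a = 2.6: Pab(L + a)/(6LEI) = 79.5/EI
  at P: triangular load, peak 8.75: 7w₀L³/(360EI) = 5.841/EI
  at Q: triangular load, peak 8.75: w₀L³/(45EI) = 6.675/EI
  θ_P0 = 58.84/EI,  θ_Q0 = 86.17/EI
Flexibility coefficients: a unit moment at one end gives L/(3EI) there and L/(6EI) at the far end, so f₁₁ = f₂₂ = 1.083/EI and f₁₂ = f₂₁ = 0.5417/EI.
Compatibility — zero rotation at each built-in end:
  1.083 M_P + 0.5417 M_Q = 58.84
  0.5417 M_P + 1.083 M_Q = 86.17
Solving the pair gives M_P = 19.39 kN·m and M_Q = 69.85 kN·m (hogging).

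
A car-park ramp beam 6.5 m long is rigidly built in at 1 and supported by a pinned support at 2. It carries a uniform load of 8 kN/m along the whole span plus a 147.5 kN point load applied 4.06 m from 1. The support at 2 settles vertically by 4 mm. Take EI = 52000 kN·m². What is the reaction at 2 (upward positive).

Release the roller at 2. Primary structure: cantilever fixed at 1.
Downward deflection at the released point 2 due to the loads:
  UDL 8: wL⁴/(8EI) = 1785/EI
  point load 147.5 at a = 4.06: Pa²(3L − a)/(6EI) = 6257/EI
  δ_0 = 8042/EI
Tip deflection under a unit load at 2: L³/(3EI) = 91.54/EI.
With EI = 52000 kN·m²: δ_0 = 0.15465 m and δ_{22} = 0.00176 m/kN.
Compatibility — the beam at 2 must follow the support down by 0.004 m: δ_0 − R_2·δ_{22} = 0.004, so R_2 = (0.15465 − 0.004)/0.00176 = 85.58 kN.

R_2 = 85.58 kN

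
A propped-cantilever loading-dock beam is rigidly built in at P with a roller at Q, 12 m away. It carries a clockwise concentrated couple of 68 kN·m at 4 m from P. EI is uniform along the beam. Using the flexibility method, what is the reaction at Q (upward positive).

R_Q = 4.722 kN

Choose R_Q as the redundant. The primary structure is the cantilever fixed at P.
Deflection at Q on the released cantilever, summing each load's contribution:
  clockwise couple 68 at a = 4: M₀a(2L − a)/(2EI) = 2720/EI
Flexibility coefficient — unit upward force at Q: δ_{QQ} = L³/(3EI) = 576/EI.
The prop prevents deflection at Q: R_Q = δ_0/δ_{QQ} = 2720/576 = 4.722 kN.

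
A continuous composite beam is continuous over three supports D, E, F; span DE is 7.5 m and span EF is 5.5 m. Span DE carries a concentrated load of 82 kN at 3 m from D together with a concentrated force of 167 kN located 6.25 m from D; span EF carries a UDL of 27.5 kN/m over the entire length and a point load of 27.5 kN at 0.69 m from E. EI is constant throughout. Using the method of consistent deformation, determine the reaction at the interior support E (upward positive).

Insert a hinge at E; M_E is the redundant, and each span becomes simply supported.
Rotations at E on the released spans (each span's end-slope, ×1/EI):
  span DE: point load 82 at a = 3: Pab(L + a)/(6LEI) = 258.3/EI
  span DE: point load 167 at a = 6.25: Pab(L + a)/(6LEI) = 398.7/EI
  span EF: UDL 27.5: wL³/(24EI) = 190.6/EI
  span EF: point load 27.5 at a = 0.69: Pab(L + b)/(6LEI) = 28.51/EI
  relative rotation θ_0 = (657 + 219.2)/EI = 876.1/EI
A unit hogging moment at E produces rotation L₁/(3EI) + L₂/(3EI) = 4.333/EI.
Compatibility: M_E·(L₁+L₂)/(3EI) = θ_0, giving M_E = 202.2 kN·m (hogging).
Span DE, ΣM about D with M_E applied at E: R_E^{DE}·7.5 = 1290 + 202.2, so R_E^{DE} = 198.9 kN and R_D = 249 − 198.9 = 50.08 kN.
Span EF, ΣM about F: R_E^{EF}·5.5 = 548.2 + 202.2, so R_E^{EF} = 136.4 kN and R_F = 178.8 − 136.4 = 42.32 kN.
R_E = 198.9 + 136.4 = 335.4 kN.

R_E = 335.4 kN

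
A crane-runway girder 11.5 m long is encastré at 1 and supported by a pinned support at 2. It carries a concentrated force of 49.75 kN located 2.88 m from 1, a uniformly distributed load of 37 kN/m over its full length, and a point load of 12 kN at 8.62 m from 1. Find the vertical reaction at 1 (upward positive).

Take the reaction at 2 as the redundant and release it; the primary structure is a cantilever fixed at 1.
Primary-structure tip deflection at 2 by superposition:
  point load 49.75 at a = 2.88: Pa²(3L − a)/(6EI) = 2175/EI
  UDL 37: wL⁴/(8EI) = 80892/EI
  point load 12 at a = 8.62: Pa²(3L − a)/(6EI) = 3846/EI
  δ_0 = 86912/EI
Flexibility coefficient — unit upward force at 2: δ_{22} = L³/(3EI) = 507/EI.
Compatibility at 2: δ_0 − R_2·δ_{22} = 0, so R_2 = 86912/507 = 171.4 kN.
Vertical equilibrium: R_1 = ΣP − R_2 = 487.2 − 171.4 = 315.8 kN.

R_1 = 315.8 kN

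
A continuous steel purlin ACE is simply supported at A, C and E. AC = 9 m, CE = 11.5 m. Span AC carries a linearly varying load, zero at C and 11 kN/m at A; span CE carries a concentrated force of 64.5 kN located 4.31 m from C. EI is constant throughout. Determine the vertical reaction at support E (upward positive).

R_E = 15.3 kN

Release continuity at C by inserting a hinge; the redundant is the internal moment M_C. The primary structure is two simply-supported spans AC and CE.
Discontinuity in slope at C on the released structure — sum the simple-span end rotations:
  span AC: triangular load, peak 11: 7w₀L³/(360EI) = 155.9/EI
  span CE: point load 64.5 at a = 4.31: Pab(L + b)/(6LEI) = 541.4/EI
  relative rotation θ_0 = (155.9 + 541.4)/EI = 697.3/EI
A unit hogging moment at C produces rotation L₁/(3EI) + L₂/(3EI) = 6.833/EI.
Slope continuity at C: θ_0 = M_C·6.833/EI, so M_C = 697.3/6.833 = 102 kN·m (hogging).
Span CE, ΣM about E: R_C^{CE}·11.5 = 463.8 + 102, so R_C^{CE} = 49.2 kN and R_E = 64.5 − 49.2 = 15.3 kN.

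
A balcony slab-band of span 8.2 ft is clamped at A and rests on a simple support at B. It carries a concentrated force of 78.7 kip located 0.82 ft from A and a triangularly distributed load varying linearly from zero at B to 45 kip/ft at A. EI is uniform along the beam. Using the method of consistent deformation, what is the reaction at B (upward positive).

Release the roller at B. Primary structure: cantilever fixed at A.
Primary-structure tip deflection at B by superposition:
  point load 78.7 at a = 0.82: Pa²(3L − a)/(6EI) = 209.7/EI
  triangular load, peak 45 at the fixed end: w₀L⁴/(30EI) = 6782/EI
  δ_0 = 6992/EI
Flexibility coefficient — unit upward force at B: δ_{BB} = L³/(3EI) = 183.8/EI.
The prop prevents deflection at B: R_B = δ_0/δ_{BB} = 6992/183.8 = 38.04 kip.

R_B = 38.04 kip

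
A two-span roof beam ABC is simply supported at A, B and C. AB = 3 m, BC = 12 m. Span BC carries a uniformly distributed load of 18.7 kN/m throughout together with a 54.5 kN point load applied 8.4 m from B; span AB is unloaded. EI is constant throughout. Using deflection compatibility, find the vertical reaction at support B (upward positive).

R_B = 270.5 kN

Release continuity at B by inserting a hinge; the redundant is the internal moment M_B. The primary structure is two simply-supported spans AB and BC.
End slopes at the hinge B, treating each span as simply supported:
  span BC: UDL 18.7: wL³/(24EI) = 1346/EI
  span BC: point load 54.5 at a = 8.4: Pab(L + b)/(6LEI) = 357.1/EI
  relative rotation θ_0 = (0 + 1703)/EI = 1703/EI
A unit hogging moment at B produces rotation L₁/(3EI) + L₂/(3EI) = 5/EI.
Compatibility: M_B·(L₁+L₂)/(3EI) = θ_0, giving M_B = 340.7 kN·m (hogging).
Span AB, ΣM about A with M_B applied at B: R_B^{AB}·3 = 0 + 340.7, so R_B^{AB} = 113.6 kN and R_A = 0 − 113.6 = -113.6 kN.
Span BC, ΣM about C: R_B^{BC}·12 = 1543 + 340.7, so R_B^{BC} = 156.9 kN and R_C = 278.9 − 156.9 = 122 kN.
R_B = 113.6 + 156.9 = 270.5 kN.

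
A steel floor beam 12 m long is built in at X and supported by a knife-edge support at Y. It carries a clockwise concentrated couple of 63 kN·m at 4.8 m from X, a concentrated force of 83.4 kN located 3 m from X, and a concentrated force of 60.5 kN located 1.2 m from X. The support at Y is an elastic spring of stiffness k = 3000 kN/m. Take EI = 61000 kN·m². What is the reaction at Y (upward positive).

R_Y = 12.64 kN

Choose R_Y as the redundant. The primary structure is the cantilever fixed at X.
Free-end deflection of the primary structure under the applied loading (downward +):
  clockwise couple 63 at a = 4.8: M₀a(2L − a)/(2EI) = 2903/EI
  point load 83.4 at a = 3: Pa²(3L − a)/(6EI) = 4128/EI
  point load 60.5 at a = 1.2: Pa²(3L − a)/(6EI) = 505.3/EI
  δ_0 = 7537/EI
Flexibility coefficient — unit upward force at Y: δ_{YY} = L³/(3EI) = 576/EI.
With EI = 61000 kN·m²: δ_0 = 0.12355 m and δ_{YY} = 0.009443 m/kN.
Compatibility — the spring shortens by R_Y/k under the reaction it provides: δ_0 − R_Y·δ_{YY} = R_Y/k. With 1/k = 0.000333 m/kN, R_Y = δ_0 / (δ_{YY} + 1/k) = 0.12355 / (0.009443 + 0.000333) = 12.64 kN.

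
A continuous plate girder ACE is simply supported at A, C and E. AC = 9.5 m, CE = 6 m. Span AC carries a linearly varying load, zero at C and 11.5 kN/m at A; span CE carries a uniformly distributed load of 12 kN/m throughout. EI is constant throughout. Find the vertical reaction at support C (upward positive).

Insert a hinge at C; M_C is the redundant, and each span becomes simply supported.
End slopes at the hinge C, treating each span as simply supported:
  span AC: triangular load, peak 11.5: 7w₀L³/(360EI) = 191.7/EI
  span CE: UDL 12: wL³/(24EI) = 108/EI
  relative rotation θ_0 = (191.7 + 108)/EI = 299.7/EI
A unit hogging moment at C produces rotation L₁/(3EI) + L₂/(3EI) = 5.167/EI.
Compatibility: M_C·(L₁+L₂)/(3EI) = θ_0, giving M_C = 58.01 kN·m (hogging).
Span AC, ΣM about A with M_C applied at C: R_C^{AC}·9.5 = 173 + 58.01, so R_C^{AC} = 24.31 kN and R_A = 54.62 − 24.31 = 30.31 kN.
Span CE, ΣM about E: R_C^{CE}·6 = 216 + 58.01, so R_C^{CE} = 45.67 kN and R_E = 72 − 45.67 = 26.33 kN.
R_C = 24.31 + 45.67 = 69.98 kN.

R_C = 69.98 kN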